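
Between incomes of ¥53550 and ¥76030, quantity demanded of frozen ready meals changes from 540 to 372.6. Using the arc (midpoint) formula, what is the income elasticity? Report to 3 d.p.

ΔQ = 372.6 − 540 = -167.4; midpoint Q̄ = (540 + 372.6)/2 = 456.3.
ΔI = 76030 − 53550 = 22480; midpoint Ī = (53550 + 76030)/2 = 64790.
η = (ΔQ/Q̄) ÷ (ΔI/Ī) = (-167.4/456.3) ÷ (22480/64790) = -1.057.

-1.057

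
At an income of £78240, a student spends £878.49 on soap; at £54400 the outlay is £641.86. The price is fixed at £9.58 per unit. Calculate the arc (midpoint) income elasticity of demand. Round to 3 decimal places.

0.866

With a constant price, Q₁ = 878.49/9.58 = 91.700 and Q₂ = 641.86/9.58 = 67.000 (equivalently, work directly with expenditure since P cancels).
Midpoint %ΔQ = (641.86 − 878.49)/760.18 = -0.31128; midpoint %ΔI = (54400 − 78240)/66320 = -0.35947.
η = -0.31128 / -0.35947 = 0.866.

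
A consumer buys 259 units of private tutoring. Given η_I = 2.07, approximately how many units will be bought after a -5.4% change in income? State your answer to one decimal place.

%ΔQ ≈ η × %ΔI = 2.07 × (-5.4%) = -11.178%.
New Q ≈ 259 × (1 − 0.11178) = 230.0.

230.0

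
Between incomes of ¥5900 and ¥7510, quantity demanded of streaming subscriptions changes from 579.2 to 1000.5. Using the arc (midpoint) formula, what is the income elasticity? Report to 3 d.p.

2.221

ΔQ = 1000.5 − 579.2 = 421.3; midpoint Q̄ = (579.2 + 1000.5)/2 = 789.85.
ΔI = 7510 − 5900 = 1610; midpoint Ī = (5900 + 7510)/2 = 6705.
η = (ΔQ/Q̄) ÷ (ΔI/Ī) = (421.3/789.85) ÷ (1610/6705) = 2.221.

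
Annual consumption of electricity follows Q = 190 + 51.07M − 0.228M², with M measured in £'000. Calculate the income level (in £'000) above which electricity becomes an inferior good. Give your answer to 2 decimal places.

112.00

dQ/dM = 51.07 − 0.456M.
The good is inferior where dQ/dM < 0. Setting dQ/dM = 0 gives M = 51.07 / 0.456 = 112.00.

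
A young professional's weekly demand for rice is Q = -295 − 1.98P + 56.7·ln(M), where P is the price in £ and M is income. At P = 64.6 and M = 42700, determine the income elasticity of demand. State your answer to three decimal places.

At P = 64.6, M = 42700: Q = 181.625.
Holding P constant, ∂Q/∂M = 56.7/M = 0.00132787.
η_M = (∂Q/∂M)·(M/Q) = 0.00132787 × (42700/181.625) = 0.312.

0.312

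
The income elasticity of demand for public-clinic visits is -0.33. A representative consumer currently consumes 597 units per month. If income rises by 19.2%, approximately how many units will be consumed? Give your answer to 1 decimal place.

559.2

%ΔQ ≈ η × %ΔI = -0.33 × 19.2% = -6.336%.
New Q ≈ 597 × (1 − 0.06336) = 559.2.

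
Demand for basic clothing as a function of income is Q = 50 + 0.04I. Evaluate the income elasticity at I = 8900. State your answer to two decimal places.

At I = 8900: Q = 406.000.
dQ/dI = 0.04.
η = (dQ/dI)·(I/Q) = 0.04 × (8900/406.000) = 0.88.

0.88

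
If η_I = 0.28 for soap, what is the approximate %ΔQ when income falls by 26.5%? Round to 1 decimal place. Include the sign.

-7.4%

%ΔQ ≈ η × %ΔI = 0.28 × (-26.5%) = -7.4%.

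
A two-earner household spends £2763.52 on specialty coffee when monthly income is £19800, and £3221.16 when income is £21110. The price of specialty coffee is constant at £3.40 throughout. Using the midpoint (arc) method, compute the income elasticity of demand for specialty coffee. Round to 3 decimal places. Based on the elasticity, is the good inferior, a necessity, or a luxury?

With a constant price, Q₁ = 2763.52/3.40 = 812.800 and Q₂ = 3221.16/3.40 = 947.400 (equivalently, work directly with expenditure since P cancels).
Midpoint %ΔQ = (3221.16 − 2763.52)/2992.34 = 0.15294; midpoint %ΔI = (21110 − 19800)/20455 = 0.06404.
η = 0.15294 / 0.06404 = 2.388.
η > 1 ⇒ luxury.

2.388 (luxury)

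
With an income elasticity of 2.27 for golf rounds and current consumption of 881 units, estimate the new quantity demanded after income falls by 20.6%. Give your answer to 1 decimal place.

469.0

%ΔQ ≈ η × %ΔI = 2.27 × (-20.6%) = -46.762%.
New Q ≈ 881 × (1 − 0.46762) = 469.0.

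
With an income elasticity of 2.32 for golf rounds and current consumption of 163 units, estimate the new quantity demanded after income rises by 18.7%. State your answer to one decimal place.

%ΔQ ≈ η × %ΔI = 2.32 × 18.7% = 43.384%.
New Q ≈ 163 × (1 + 0.43384) = 233.7.

233.7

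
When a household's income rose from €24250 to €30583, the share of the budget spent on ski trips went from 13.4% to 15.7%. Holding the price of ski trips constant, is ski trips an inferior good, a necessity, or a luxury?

The budget share rises as income rises, so η > 1.

luxury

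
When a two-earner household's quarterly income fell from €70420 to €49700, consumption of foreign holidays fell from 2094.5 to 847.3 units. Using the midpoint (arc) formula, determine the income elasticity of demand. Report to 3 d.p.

ΔQ = 847.3 − 2094.5 = -1247.2; midpoint Q̄ = (2094.5 + 847.3)/2 = 1470.9.
ΔI = 49700 − 70420 = -20720; midpoint Ī = (70420 + 49700)/2 = 60060.
η = (ΔQ/Q̄) ÷ (ΔI/Ī) = (-1247.2/1470.9) ÷ (-20720/60060) = 2.458.

2.458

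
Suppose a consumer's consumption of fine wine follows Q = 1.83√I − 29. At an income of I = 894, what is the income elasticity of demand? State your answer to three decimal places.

At I = 894: Q = 25.717.
dQ/dI = 1.83/(2√I) = 0.0306022 at this income.
η = (dQ/dI)·(I/Q) = 0.0306022 × (894/25.717) = 1.064.

1.064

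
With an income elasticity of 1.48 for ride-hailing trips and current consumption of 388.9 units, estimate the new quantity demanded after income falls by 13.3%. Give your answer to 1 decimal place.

%ΔQ ≈ η × %ΔI = 1.48 × (-13.3%) = -19.684%.
New Q ≈ 388.9 × (1 − 0.19684) = 312.3.

312.3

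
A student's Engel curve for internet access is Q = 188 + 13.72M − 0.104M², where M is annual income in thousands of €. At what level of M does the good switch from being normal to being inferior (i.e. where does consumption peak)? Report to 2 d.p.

65.96

dQ/dM = 13.72 − 0.208M.
The good is inferior where dQ/dM < 0. Setting dQ/dM = 0 gives M = 13.72 / 0.208 = 65.96.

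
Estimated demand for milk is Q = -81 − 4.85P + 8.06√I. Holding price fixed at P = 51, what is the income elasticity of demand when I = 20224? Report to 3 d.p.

At P = 51, I = 20224: Q = 817.872.
Holding P constant, ∂Q/∂I = 8.06/(2√I) = 0.0283382.
η_I = (∂Q/∂I)·(I/Q) = 0.0283382 × (20224/817.872) = 0.701.

0.701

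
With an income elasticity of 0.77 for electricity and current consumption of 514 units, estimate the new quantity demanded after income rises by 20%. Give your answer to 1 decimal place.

593.2

%ΔQ ≈ η × %ΔI = 0.77 × 20% = 15.4%.
New Q ≈ 514 × (1 + 0.154) = 593.2.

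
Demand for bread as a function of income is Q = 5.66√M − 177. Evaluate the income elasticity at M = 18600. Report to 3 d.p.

At M = 18600: Q = 594.921.
dQ/dM = 5.66/(2√M) = 0.0207506 at this income.
η = (dQ/dM)·(M/Q) = 0.0207506 × (18600/594.921) = 0.649.

0.649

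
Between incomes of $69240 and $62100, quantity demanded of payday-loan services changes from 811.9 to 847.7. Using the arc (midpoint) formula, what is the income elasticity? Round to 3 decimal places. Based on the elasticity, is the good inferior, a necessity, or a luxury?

ΔQ = 847.7 − 811.9 = 35.8; midpoint Q̄ = (811.9 + 847.7)/2 = 829.8.
ΔI = 62100 − 69240 = -7140; midpoint Ī = (69240 + 62100)/2 = 65670.
η = (ΔQ/Q̄) ÷ (ΔI/Ī) = (35.8/829.8) ÷ (-7140/65670) = -0.397.
η < 0 ⇒ inferior good.

-0.397 (inferior good)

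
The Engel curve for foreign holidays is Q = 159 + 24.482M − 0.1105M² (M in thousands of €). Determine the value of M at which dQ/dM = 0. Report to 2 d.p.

110.78

dQ/dM = 24.482 − 0.221M.
The good is inferior where dQ/dM < 0. Setting dQ/dM = 0 gives M = 24.482 / 0.221 = 110.78.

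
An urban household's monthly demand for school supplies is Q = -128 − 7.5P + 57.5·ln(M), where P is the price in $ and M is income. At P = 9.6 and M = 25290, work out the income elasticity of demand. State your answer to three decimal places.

At P = 9.6, M = 25290: Q = 382.944.
Holding P constant, ∂Q/∂M = 57.5/M = 0.00227363.
η_M = (∂Q/∂M)·(M/Q) = 0.00227363 × (25290/382.944) = 0.150.

0.150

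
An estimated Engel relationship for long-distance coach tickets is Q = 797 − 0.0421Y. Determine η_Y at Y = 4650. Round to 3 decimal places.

-0.326

At Y = 4650: Q = 601.235.
dQ/dY = −0.0421.
η = (dQ/dY)·(Y/Q) = -0.0421 × (4650/601.235) = -0.326.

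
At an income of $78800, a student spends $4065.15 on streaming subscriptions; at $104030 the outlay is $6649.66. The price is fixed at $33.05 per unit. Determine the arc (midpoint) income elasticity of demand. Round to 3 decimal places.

1.748

With a constant price, Q₁ = 4065.15/33.05 = 123.000 and Q₂ = 6649.66/33.05 = 201.200 (equivalently, work directly with expenditure since P cancels).
Midpoint %ΔQ = (6649.66 − 4065.15)/5357.41 = 0.48242; midpoint %ΔI = (104030 − 78800)/91415 = 0.27599.
η = 0.48242 / 0.27599 = 1.748.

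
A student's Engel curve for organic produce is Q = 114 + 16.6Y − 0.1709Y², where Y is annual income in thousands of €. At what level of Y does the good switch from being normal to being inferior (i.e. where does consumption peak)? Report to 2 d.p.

48.57

dQ/dY = 16.6 − 0.3418Y.
The good is inferior where dQ/dY < 0. Setting dQ/dY = 0 gives Y = 16.6 / 0.3418 = 48.57.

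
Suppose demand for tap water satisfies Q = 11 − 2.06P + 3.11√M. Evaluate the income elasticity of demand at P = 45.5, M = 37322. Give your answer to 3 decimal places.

At P = 45.5, M = 37322: Q = 518.088.
Holding P constant, ∂Q/∂M = 3.11/(2√M) = 0.00804911.
η_M = (∂Q/∂M)·(M/Q) = 0.00804911 × (37322/518.088) = 0.580.

0.580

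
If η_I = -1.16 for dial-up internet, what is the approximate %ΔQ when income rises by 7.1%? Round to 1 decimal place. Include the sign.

%ΔQ ≈ η × %ΔI = -1.16 × 7.1% = -8.2%.

-8.2%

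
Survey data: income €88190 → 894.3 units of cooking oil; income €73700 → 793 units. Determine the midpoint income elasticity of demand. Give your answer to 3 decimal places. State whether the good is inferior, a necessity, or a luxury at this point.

ΔQ = 793 − 894.3 = -101.3; midpoint Q̄ = (894.3 + 793)/2 = 843.65.
ΔI = 73700 − 88190 = -14490; midpoint Ī = (88190 + 73700)/2 = 80945.
η = (ΔQ/Q̄) ÷ (ΔI/Ī) = (-101.3/843.65) ÷ (-14490/80945) = 0.671.
0 < η < 1 ⇒ necessity.

0.671 (necessity)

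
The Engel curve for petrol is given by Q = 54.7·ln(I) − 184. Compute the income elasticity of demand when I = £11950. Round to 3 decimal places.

At I = 11950: Q = 329.550.
dQ/dI = 54.7/I = 0.00457741 at this income.
η = (dQ/dI)·(I/Q) = 0.00457741 × (11950/329.550) = 0.166.

0.166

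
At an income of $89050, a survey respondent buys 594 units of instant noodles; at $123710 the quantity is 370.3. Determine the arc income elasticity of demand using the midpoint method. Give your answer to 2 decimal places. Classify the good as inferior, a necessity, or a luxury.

-1.42 (inferior good)

ΔQ = 370.3 − 594 = -223.7; midpoint Q̄ = (594 + 370.3)/2 = 482.15.
ΔI = 123710 − 89050 = 34660; midpoint Ī = (89050 + 123710)/2 = 106380.
η = (ΔQ/Q̄) ÷ (ΔI/Ī) = (-223.7/482.15) ÷ (34660/106380) = -1.42.
η < 0 ⇒ inferior good.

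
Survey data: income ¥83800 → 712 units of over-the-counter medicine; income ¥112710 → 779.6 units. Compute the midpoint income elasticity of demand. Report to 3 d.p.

0.308

ΔQ = 779.6 − 712 = 67.6; midpoint Q̄ = (712 + 779.6)/2 = 745.8.
ΔI = 112710 − 83800 = 28910; midpoint Ī = (83800 + 112710)/2 = 98255.
η = (ΔQ/Q̄) ÷ (ΔI/Ī) = (67.6/745.8) ÷ (28910/98255) = 0.308.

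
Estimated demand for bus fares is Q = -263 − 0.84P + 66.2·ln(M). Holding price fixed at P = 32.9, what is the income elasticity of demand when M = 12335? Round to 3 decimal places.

At P = 32.9, M = 12335: Q = 332.981.
Holding P constant, ∂Q/∂M = 66.2/M = 0.00536684.
η_M = (∂Q/∂M)·(M/Q) = 0.00536684 × (12335/332.981) = 0.199.

0.199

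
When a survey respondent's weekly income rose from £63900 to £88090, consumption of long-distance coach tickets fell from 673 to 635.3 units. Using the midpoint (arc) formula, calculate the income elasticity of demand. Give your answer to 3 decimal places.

ΔQ = 635.3 − 673 = -37.7; midpoint Q̄ = (673 + 635.3)/2 = 654.15.
ΔI = 88090 − 63900 = 24190; midpoint Ī = (63900 + 88090)/2 = 75995.
η = (ΔQ/Q̄) ÷ (ΔI/Ī) = (-37.7/654.15) ÷ (24190/75995) = -0.181.

-0.181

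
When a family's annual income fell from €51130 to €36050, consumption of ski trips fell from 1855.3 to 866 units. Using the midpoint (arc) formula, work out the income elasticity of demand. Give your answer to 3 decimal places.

2.102

ΔQ = 866 − 1855.3 = -989.3; midpoint Q̄ = (1855.3 + 866)/2 = 1360.65.
ΔI = 36050 − 51130 = -15080; midpoint Ī = (51130 + 36050)/2 = 43590.
η = (ΔQ/Q̄) ÷ (ΔI/Ī) = (-989.3/1360.65) ÷ (-15080/43590) = 2.102.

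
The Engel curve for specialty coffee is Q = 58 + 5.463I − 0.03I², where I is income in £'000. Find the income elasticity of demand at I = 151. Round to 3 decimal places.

-2.731

At I = 151: Q = 198.8830.
dQ/dI = 5.463 − 0.06I = -3.59700.
η = (dQ/dI)·(I/Q) = -3.59700 × (151/198.8830) = -2.731.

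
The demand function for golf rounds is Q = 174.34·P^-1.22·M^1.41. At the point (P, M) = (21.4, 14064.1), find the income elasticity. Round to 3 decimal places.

For a multiplicative demand Q = A·P^α·M^β, the income elasticity is β everywhere.
Here β = 1.41, so η = 1.410.

1.410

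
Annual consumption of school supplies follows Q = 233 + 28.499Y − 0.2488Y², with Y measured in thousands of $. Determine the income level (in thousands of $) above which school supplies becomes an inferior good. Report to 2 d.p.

dQ/dY = 28.499 − 0.4976Y.
The good is inferior where dQ/dY < 0. Setting dQ/dY = 0 gives Y = 28.499 / 0.4976 = 57.27.

57.27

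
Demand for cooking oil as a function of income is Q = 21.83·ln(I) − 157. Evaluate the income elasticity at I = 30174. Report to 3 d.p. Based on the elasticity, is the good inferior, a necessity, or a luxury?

At I = 30174: Q = 68.171.
dQ/dI = 21.83/I = 0.000723471 at this income.
η = (dQ/dI)·(I/Q) = 0.000723471 × (30174/68.171) = 0.320.
Since 0 < η < 1, the good is a necessity.

0.320 (necessity)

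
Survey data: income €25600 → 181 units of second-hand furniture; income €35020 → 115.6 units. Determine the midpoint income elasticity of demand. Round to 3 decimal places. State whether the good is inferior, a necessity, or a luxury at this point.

-1.419 (inferior good)

ΔQ = 115.6 − 181 = -65.4; midpoint Q̄ = (181 + 115.6)/2 = 148.3.
ΔI = 35020 − 25600 = 9420; midpoint Ī = (25600 + 35020)/2 = 30310.
η = (ΔQ/Q̄) ÷ (ΔI/Ī) = (-65.4/148.3) ÷ (9420/30310) = -1.419.
η < 0 ⇒ inferior good.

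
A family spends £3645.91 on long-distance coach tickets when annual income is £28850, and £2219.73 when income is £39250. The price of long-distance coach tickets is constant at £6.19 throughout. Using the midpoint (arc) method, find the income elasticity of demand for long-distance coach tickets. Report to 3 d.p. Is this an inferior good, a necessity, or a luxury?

-1.592 (inferior good)

With a constant price, Q₁ = 3645.91/6.19 = 589.000 and Q₂ = 2219.73/6.19 = 358.599 (equivalently, work directly with expenditure since P cancels).
Midpoint %ΔQ = (2219.73 − 3645.91)/2932.82 = -0.48628; midpoint %ΔI = (39250 − 28850)/34050 = 0.30543.
η = -0.48628 / 0.30543 = -1.592.
η < 0 ⇒ inferior good.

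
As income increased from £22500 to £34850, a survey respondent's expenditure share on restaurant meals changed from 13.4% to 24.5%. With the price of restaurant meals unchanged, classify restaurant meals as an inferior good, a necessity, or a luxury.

luxury

The budget share rises as income rises, so η > 1.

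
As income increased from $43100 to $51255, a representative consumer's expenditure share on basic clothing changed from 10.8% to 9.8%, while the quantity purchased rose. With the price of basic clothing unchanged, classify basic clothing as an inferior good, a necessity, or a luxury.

Quantity rises but the budget share falls as income rises, so 0 < η < 1.

necessity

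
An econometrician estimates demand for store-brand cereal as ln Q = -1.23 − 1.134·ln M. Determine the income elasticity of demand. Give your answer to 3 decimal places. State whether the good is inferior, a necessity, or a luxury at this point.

In a log-linear demand, the coefficient on ln M is the income elasticity.
So η = -1.134.
η < 0 ⇒ inferior good.

-1.134 (inferior good)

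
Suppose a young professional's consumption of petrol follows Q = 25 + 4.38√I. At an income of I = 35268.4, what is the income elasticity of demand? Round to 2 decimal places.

0.49

At I = 35268.4: Q = 847.559.
dQ/dI = 4.38/(2√I) = 0.0116614 at this income.
η = (dQ/dI)·(I/Q) = 0.0116614 × (35268.4/847.559) = 0.49.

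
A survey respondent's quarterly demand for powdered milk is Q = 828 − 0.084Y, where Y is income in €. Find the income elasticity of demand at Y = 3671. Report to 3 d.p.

-0.593

At Y = 3671: Q = 519.636.
dQ/dY = −0.084.
η = (dQ/dY)·(Y/Q) = -0.084 × (3671/519.636) = -0.593.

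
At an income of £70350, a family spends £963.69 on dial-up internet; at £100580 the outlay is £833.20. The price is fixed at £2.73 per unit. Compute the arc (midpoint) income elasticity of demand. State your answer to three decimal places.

With a constant price, Q₁ = 963.69/2.73 = 353.000 and Q₂ = 833.20/2.73 = 305.201 (equivalently, work directly with expenditure since P cancels).
Midpoint %ΔQ = (833.20 − 963.69)/898.45 = -0.14524; midpoint %ΔI = (100580 − 70350)/85465 = 0.35371.
η = -0.14524 / 0.35371 = -0.411.

-0.411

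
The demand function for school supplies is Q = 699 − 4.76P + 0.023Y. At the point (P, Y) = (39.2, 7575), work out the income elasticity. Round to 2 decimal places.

0.25

At P = 39.2, Y = 7575: Q = 686.633.
Holding P constant, ∂Q/∂Y = 0.023.
η_Y = (∂Q/∂Y)·(Y/Q) = 0.023 × (7575/686.633) = 0.25.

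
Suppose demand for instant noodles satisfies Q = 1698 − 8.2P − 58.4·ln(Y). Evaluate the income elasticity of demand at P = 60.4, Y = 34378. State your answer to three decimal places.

-0.099

At P = 60.4, Y = 34378: Q = 592.722.
Holding P constant, ∂Q/∂Y = -58.4/Y = -0.00169876.
η_Y = (∂Q/∂Y)·(Y/Q) = -0.00169876 × (34378/592.722) = -0.099.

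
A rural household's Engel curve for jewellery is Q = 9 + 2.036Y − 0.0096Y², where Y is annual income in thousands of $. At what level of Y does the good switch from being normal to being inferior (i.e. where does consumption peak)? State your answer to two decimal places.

dQ/dY = 2.036 − 0.0192Y.
The good is inferior where dQ/dY < 0. Setting dQ/dY = 0 gives Y = 2.036 / 0.0192 = 106.04.

106.04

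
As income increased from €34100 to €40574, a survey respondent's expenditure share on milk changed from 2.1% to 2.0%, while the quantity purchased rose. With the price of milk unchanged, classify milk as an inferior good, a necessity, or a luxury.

necessity

Quantity rises but the budget share falls as income rises, so 0 < η < 1.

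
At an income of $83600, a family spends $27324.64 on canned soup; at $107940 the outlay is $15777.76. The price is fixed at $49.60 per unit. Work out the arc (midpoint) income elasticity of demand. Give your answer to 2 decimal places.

-2.11

With a constant price, Q₁ = 27324.64/49.60 = 550.900 and Q₂ = 15777.76/49.60 = 318.100 (equivalently, work directly with expenditure since P cancels).
Midpoint %ΔQ = (15777.76 − 27324.64)/21551.20 = -0.53579; midpoint %ΔI = (107940 − 83600)/95770 = 0.25415.
η = -0.53579 / 0.25415 = -2.11.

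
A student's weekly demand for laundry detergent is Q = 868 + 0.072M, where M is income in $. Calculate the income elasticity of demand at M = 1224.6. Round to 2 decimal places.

At M = 1224.6: Q = 956.171.
dQ/dM = 0.072.
η = (dQ/dM)·(M/Q) = 0.072 × (1224.6/956.171) = 0.09.

0.09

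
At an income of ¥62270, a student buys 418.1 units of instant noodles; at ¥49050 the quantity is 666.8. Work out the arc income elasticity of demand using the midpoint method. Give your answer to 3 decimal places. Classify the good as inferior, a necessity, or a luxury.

-1.930 (inferior good)

ΔQ = 666.8 − 418.1 = 248.7; midpoint Q̄ = (418.1 + 666.8)/2 = 542.45.
ΔI = 49050 − 62270 = -13220; midpoint Ī = (62270 + 49050)/2 = 55660.
η = (ΔQ/Q̄) ÷ (ΔI/Ī) = (248.7/542.45) ÷ (-13220/55660) = -1.930.
η < 0 ⇒ inferior good.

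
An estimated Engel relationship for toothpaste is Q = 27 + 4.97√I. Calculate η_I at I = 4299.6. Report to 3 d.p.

At I = 4299.6: Q = 352.890.
dQ/dI = 4.97/(2√I) = 0.0378977 at this income.
η = (dQ/dI)·(I/Q) = 0.0378977 × (4299.6/352.890) = 0.462.

0.462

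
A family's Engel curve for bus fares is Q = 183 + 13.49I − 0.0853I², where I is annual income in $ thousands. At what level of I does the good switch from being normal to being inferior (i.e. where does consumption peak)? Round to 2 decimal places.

dQ/dI = 13.49 − 0.1706I.
The good is inferior where dQ/dI < 0. Setting dQ/dI = 0 gives I = 13.49 / 0.1706 = 79.07.

79.07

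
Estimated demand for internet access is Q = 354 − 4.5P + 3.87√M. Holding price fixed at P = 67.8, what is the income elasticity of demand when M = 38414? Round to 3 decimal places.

At P = 67.8, M = 38414: Q = 807.400.
Holding P constant, ∂Q/∂M = 3.87/(2√M) = 0.00987271.
η_M = (∂Q/∂M)·(M/Q) = 0.00987271 × (38414/807.400) = 0.470.

0.470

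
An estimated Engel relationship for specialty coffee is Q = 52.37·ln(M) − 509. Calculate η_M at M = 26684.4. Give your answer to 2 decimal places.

2.12

At M = 26684.4: Q = 24.746.
dQ/dM = 52.37/M = 0.00196257 at this income.
η = (dQ/dM)·(M/Q) = 0.00196257 × (26684.4/24.746) = 2.12.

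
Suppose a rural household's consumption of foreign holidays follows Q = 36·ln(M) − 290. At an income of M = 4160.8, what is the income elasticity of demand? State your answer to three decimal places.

3.598

At M = 4160.8: Q = 10.005.
dQ/dM = 36/M = 0.00865218 at this income.
η = (dQ/dM)·(M/Q) = 0.00865218 × (4160.8/10.005) = 3.598.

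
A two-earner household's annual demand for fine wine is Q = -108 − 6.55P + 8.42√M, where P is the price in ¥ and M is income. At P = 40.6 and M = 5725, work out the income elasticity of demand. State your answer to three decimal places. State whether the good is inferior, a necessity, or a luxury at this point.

At P = 40.6, M = 5725: Q = 263.159.
Holding P constant, ∂Q/∂M = 8.42/(2√M) = 0.0556409.
η_M = (∂Q/∂M)·(M/Q) = 0.0556409 × (5725/263.159) = 1.210.
Since η > 1, this is a luxury.

1.210 (luxury)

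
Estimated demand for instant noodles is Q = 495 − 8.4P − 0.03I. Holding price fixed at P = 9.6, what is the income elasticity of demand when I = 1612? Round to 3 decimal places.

-0.132

At P = 9.6, I = 1612: Q = 366.000.
Holding P constant, ∂Q/∂I = −0.03.
η_I = (∂Q/∂I)·(I/Q) = -0.03 × (1612/366.000) = -0.132.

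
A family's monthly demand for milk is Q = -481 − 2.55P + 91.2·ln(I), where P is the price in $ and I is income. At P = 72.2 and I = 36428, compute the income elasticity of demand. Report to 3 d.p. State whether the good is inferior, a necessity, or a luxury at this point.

0.312 (necessity)

At P = 72.2, I = 36428: Q = 292.772.
Holding P constant, ∂Q/∂I = 91.2/I = 0.00250357.
η_I = (∂Q/∂I)·(I/Q) = 0.00250357 × (36428/292.772) = 0.312.
Since 0 < η < 1, this is a necessity.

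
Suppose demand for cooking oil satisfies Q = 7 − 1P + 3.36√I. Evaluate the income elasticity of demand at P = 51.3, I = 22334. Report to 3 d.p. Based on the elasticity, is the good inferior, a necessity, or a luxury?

At P = 51.3, I = 22334: Q = 457.837.
Holding P constant, ∂Q/∂I = 3.36/(2√I) = 0.0112415.
η_I = (∂Q/∂I)·(I/Q) = 0.0112415 × (22334/457.837) = 0.548.
Since 0 < η < 1, this is a necessity.

0.548 (necessity)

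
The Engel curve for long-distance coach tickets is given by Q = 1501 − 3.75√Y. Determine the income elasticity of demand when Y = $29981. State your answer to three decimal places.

-0.381

At Y = 29981: Q = 851.687.
dQ/dY = -3.75/(2√Y) = -0.0108287 at this income.
η = (dQ/dY)·(Y/Q) = -0.0108287 × (29981/851.687) = -0.381.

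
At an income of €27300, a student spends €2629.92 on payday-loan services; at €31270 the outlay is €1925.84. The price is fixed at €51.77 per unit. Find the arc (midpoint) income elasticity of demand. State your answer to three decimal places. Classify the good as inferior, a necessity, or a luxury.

-2.280 (inferior good)

With a constant price, Q₁ = 2629.92/51.77 = 50.800 and Q₂ = 1925.84/51.77 = 37.200 (equivalently, work directly with expenditure since P cancels).
Midpoint %ΔQ = (1925.84 − 2629.92)/2277.88 = -0.30909; midpoint %ΔI = (31270 − 27300)/29285 = 0.13556.
η = -0.30909 / 0.13556 = -2.280.
η < 0 ⇒ inferior good.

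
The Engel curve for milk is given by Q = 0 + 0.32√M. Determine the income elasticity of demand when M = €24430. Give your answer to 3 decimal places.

0.500

At M = 24430: Q = 50.016.
dQ/dM = 0.32/(2√M) = 0.00102367 at this income.
η = (dQ/dM)·(M/Q) = 0.00102367 × (24430/50.016) = 0.500.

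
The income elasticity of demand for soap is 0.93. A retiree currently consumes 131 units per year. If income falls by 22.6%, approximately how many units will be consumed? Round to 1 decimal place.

103.5

%ΔQ ≈ η × %ΔI = 0.93 × (-22.6%) = -21.018%.
New Q ≈ 131 × (1 − 0.21018) = 103.5.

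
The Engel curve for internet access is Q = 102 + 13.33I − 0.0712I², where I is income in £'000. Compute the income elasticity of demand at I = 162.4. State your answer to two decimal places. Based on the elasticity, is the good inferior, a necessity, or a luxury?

At I = 162.4: Q = 388.9803.
dQ/dI = 13.33 − 0.1424I = -9.79576.
η = (dQ/dI)·(I/Q) = -9.79576 × (162.4/388.9803) = -4.09.
η < 0 ⇒ inferior good.

-4.09 (inferior good)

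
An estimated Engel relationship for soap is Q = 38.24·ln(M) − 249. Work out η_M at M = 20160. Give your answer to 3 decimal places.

0.294

At M = 20160: Q = 130.014.
dQ/dM = 38.24/M = 0.00189683 at this income.
η = (dQ/dM)·(M/Q) = 0.00189683 × (20160/130.014) = 0.294.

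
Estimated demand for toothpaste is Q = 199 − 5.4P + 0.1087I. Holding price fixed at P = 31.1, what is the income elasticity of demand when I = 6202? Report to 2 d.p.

At P = 31.1, I = 6202: Q = 705.217.
Holding P constant, ∂Q/∂I = 0.1087.
η_I = (∂Q/∂I)·(I/Q) = 0.1087 × (6202/705.217) = 0.96.

0.96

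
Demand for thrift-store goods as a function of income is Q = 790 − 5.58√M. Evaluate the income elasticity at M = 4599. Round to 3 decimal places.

At M = 4599: Q = 411.587.
dQ/dM = -5.58/(2√M) = -0.0411408 at this income.
η = (dQ/dM)·(M/Q) = -0.0411408 × (4599/411.587) = -0.460.

-0.460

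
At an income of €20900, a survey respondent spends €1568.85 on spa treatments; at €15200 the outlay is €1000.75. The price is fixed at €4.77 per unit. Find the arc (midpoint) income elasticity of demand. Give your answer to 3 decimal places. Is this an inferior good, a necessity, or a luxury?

With a constant price, Q₁ = 1568.85/4.77 = 328.899 and Q₂ = 1000.75/4.77 = 209.801 (equivalently, work directly with expenditure since P cancels).
Midpoint %ΔQ = (1000.75 − 1568.85)/1284.80 = -0.44217; midpoint %ΔI = (15200 − 20900)/18050 = -0.31579.
η = -0.44217 / -0.31579 = 1.400.
η > 1 ⇒ luxury.

1.400 (luxury)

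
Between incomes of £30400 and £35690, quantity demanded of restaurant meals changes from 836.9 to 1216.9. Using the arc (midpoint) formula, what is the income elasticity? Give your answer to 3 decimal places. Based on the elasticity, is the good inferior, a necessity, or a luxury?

ΔQ = 1216.9 − 836.9 = 380; midpoint Q̄ = (836.9 + 1216.9)/2 = 1026.9.
ΔI = 35690 − 30400 = 5290; midpoint Ī = (30400 + 35690)/2 = 33045.
η = (ΔQ/Q̄) ÷ (ΔI/Ī) = (380/1026.9) ÷ (5290/33045) = 2.312.
η > 1 ⇒ luxury.

2.312 (luxury)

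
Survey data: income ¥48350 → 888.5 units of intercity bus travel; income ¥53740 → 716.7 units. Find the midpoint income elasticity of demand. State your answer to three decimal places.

-2.027

ΔQ = 716.7 − 888.5 = -171.8; midpoint Q̄ = (888.5 + 716.7)/2 = 802.6.
ΔI = 53740 − 48350 = 5390; midpoint Ī = (48350 + 53740)/2 = 51045.
η = (ΔQ/Q̄) ÷ (ΔI/Ī) = (-171.8/802.6) ÷ (5390/51045) = -2.027.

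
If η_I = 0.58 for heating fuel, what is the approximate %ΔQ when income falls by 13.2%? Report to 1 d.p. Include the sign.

-7.7%

%ΔQ ≈ η × %ΔI = 0.58 × (-13.2%) = -7.7%.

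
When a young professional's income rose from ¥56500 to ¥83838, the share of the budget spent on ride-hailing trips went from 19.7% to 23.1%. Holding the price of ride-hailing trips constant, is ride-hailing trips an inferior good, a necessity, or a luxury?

The budget share rises as income rises, so η > 1.

luxury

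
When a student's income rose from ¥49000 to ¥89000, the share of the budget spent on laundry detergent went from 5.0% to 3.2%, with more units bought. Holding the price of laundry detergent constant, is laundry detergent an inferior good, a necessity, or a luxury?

Quantity rises but the budget share falls as income rises, so 0 < η < 1.

necessity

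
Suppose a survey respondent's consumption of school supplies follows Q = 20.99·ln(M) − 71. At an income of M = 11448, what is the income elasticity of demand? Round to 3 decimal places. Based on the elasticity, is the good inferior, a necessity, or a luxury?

0.168 (necessity)

At M = 11448: Q = 125.164.
dQ/dM = 20.99/M = 0.00183351 at this income.
η = (dQ/dM)·(M/Q) = 0.00183351 × (11448/125.164) = 0.168.
Since 0 < η < 1, the good is a necessity.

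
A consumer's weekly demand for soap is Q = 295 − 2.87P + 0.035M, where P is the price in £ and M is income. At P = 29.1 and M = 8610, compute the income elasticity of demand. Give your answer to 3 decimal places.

At P = 29.1, M = 8610: Q = 512.833.
Holding P constant, ∂Q/∂M = 0.035.
η_M = (∂Q/∂M)·(M/Q) = 0.035 × (8610/512.833) = 0.588.

0.588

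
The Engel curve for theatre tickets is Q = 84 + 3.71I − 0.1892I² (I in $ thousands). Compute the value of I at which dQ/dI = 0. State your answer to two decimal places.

9.80

dQ/dI = 3.71 − 0.3784I.
The good is inferior where dQ/dI < 0. Setting dQ/dI = 0 gives I = 3.71 / 0.3784 = 9.80.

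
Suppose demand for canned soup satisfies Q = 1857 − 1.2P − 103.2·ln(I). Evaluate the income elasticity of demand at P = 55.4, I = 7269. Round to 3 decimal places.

-0.118

At P = 55.4, I = 7269: Q = 872.930.
Holding P constant, ∂Q/∂I = -103.2/I = -0.0141973.
η_I = (∂Q/∂I)·(I/Q) = -0.0141973 × (7269/872.930) = -0.118.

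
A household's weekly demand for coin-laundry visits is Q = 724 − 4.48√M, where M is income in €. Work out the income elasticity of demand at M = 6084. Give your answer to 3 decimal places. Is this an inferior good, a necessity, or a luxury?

At M = 6084: Q = 374.560.
dQ/dM = -4.48/(2√M) = -0.0287179 at this income.
η = (dQ/dM)·(M/Q) = -0.0287179 × (6084/374.560) = -0.466.
Since η < 0, the good is an inferior good.

-0.466 (inferior good)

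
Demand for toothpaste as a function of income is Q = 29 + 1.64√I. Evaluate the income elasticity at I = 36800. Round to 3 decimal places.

0.458

At I = 36800: Q = 343.607.
dQ/dI = 1.64/(2√I) = 0.00427455 at this income.
η = (dQ/dI)·(I/Q) = 0.00427455 × (36800/343.607) = 0.458.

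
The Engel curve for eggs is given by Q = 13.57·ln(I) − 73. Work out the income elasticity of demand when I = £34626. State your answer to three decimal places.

At I = 34626: Q = 68.839.
dQ/dI = 13.57/I = 0.000391902 at this income.
η = (dQ/dI)·(I/Q) = 0.000391902 × (34626/68.839) = 0.197.

0.197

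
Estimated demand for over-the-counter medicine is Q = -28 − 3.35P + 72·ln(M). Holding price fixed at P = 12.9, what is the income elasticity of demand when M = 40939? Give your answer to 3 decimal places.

0.104

At P = 12.9, M = 40939: Q = 693.413.
Holding P constant, ∂Q/∂M = 72/M = 0.00175871.
η_M = (∂Q/∂M)·(M/Q) = 0.00175871 × (40939/693.413) = 0.104.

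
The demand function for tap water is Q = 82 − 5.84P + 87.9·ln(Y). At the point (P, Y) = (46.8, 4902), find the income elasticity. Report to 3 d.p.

0.158

At P = 46.8, Y = 4902: Q = 555.609.
Holding P constant, ∂Q/∂Y = 87.9/Y = 0.0179315.
η_Y = (∂Q/∂Y)·(Y/Q) = 0.0179315 × (4902/555.609) = 0.158.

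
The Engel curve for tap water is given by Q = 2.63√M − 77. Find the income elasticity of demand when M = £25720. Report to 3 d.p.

0.612

At M = 25720: Q = 344.785.
dQ/dM = 2.63/(2√M) = 0.00819955 at this income.
η = (dQ/dM)·(M/Q) = 0.00819955 × (25720/344.785) = 0.612.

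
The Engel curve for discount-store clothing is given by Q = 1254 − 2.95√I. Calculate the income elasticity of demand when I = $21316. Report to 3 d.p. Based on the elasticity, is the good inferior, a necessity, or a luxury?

At I = 21316: Q = 823.300.
dQ/dI = -2.95/(2√I) = -0.0101027 at this income.
η = (dQ/dI)·(I/Q) = -0.0101027 × (21316/823.300) = -0.262.
Since η < 0, the good is an inferior good.

-0.262 (inferior good)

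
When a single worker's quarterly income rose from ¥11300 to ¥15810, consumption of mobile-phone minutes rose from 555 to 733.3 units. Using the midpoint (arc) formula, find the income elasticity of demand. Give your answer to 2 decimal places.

ΔQ = 733.3 − 555 = 178.3; midpoint Q̄ = (555 + 733.3)/2 = 644.15.
ΔI = 15810 − 11300 = 4510; midpoint Ī = (11300 + 15810)/2 = 13555.
η = (ΔQ/Q̄) ÷ (ΔI/Ī) = (178.3/644.15) ÷ (4510/13555) = 0.83.

0.83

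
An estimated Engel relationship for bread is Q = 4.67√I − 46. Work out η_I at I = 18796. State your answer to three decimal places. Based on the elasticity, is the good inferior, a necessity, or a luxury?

0.539 (necessity)

At I = 18796: Q = 594.250.
dQ/dI = 4.67/(2√I) = 0.0170315 at this income.
η = (dQ/dI)·(I/Q) = 0.0170315 × (18796/594.250) = 0.539.
Since 0 < η < 1, the good is a necessity.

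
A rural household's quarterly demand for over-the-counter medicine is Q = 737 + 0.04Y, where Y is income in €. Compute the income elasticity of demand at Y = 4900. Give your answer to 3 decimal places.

At Y = 4900: Q = 933.000.
dQ/dY = 0.04.
η = (dQ/dY)·(Y/Q) = 0.04 × (4900/933.000) = 0.210.

0.210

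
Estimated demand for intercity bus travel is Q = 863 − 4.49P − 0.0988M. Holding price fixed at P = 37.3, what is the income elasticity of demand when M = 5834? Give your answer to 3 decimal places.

-4.839

At P = 37.3, M = 5834: Q = 119.124.
Holding P constant, ∂Q/∂M = −0.0988.
η_M = (∂Q/∂M)·(M/Q) = -0.0988 × (5834/119.124) = -4.839.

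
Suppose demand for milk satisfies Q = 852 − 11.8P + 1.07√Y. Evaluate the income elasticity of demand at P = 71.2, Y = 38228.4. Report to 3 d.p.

0.473

At P = 71.2, Y = 38228.4: Q = 221.047.
Holding P constant, ∂Q/∂Y = 1.07/(2√Y) = 0.00273628.
η_Y = (∂Q/∂Y)·(Y/Q) = 0.00273628 × (38228.4/221.047) = 0.473.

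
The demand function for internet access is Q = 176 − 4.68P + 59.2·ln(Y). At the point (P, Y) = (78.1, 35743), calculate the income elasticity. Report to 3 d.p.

At P = 78.1, Y = 35743: Q = 431.151.
Holding P constant, ∂Q/∂Y = 59.2/Y = 0.00165627.
η_Y = (∂Q/∂Y)·(Y/Q) = 0.00165627 × (35743/431.151) = 0.137.

0.137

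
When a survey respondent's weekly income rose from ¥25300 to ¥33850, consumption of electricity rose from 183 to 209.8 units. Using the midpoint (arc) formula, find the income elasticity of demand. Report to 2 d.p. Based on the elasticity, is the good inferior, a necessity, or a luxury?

0.47 (necessity)

ΔQ = 209.8 − 183 = 26.8; midpoint Q̄ = (183 + 209.8)/2 = 196.4.
ΔI = 33850 − 25300 = 8550; midpoint Ī = (25300 + 33850)/2 = 29575.
η = (ΔQ/Q̄) ÷ (ΔI/Ī) = (26.8/196.4) ÷ (8550/29575) = 0.47.
0 < η < 1 ⇒ necessity.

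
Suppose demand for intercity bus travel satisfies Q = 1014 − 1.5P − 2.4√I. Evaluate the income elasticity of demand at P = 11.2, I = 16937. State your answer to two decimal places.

-0.23

At P = 11.2, I = 16937: Q = 684.859.
Holding P constant, ∂Q/∂I = -2.4/(2√I) = -0.00922068.
η_I = (∂Q/∂I)·(I/Q) = -0.00922068 × (16937/684.859) = -0.23.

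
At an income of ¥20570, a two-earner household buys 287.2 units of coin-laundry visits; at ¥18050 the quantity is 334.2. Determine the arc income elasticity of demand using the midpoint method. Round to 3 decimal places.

ΔQ = 334.2 − 287.2 = 47; midpoint Q̄ = (287.2 + 334.2)/2 = 310.7.
ΔI = 18050 − 20570 = -2520; midpoint Ī = (20570 + 18050)/2 = 19310.
η = (ΔQ/Q̄) ÷ (ΔI/Ī) = (47/310.7) ÷ (-2520/19310) = -1.159.

-1.159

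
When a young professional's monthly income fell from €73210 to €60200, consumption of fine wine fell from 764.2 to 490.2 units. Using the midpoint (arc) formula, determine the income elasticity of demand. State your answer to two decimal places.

2.24

ΔQ = 490.2 − 764.2 = -274; midpoint Q̄ = (764.2 + 490.2)/2 = 627.2.
ΔI = 60200 − 73210 = -13010; midpoint Ī = (73210 + 60200)/2 = 66705.
η = (ΔQ/Q̄) ÷ (ΔI/Ī) = (-274/627.2) ÷ (-13010/66705) = 2.24.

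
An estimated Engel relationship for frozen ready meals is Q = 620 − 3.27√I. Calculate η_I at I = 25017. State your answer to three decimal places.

-2.516

At I = 25017: Q = 102.792.
dQ/dI = -3.27/(2√I) = -0.0103371 at this income.
η = (dQ/dI)·(I/Q) = -0.0103371 × (25017/102.792) = -2.516.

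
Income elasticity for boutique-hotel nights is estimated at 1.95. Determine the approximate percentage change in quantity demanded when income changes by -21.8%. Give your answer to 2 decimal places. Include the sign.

%ΔQ ≈ η × %ΔI = 1.95 × (-21.8%) = -42.51%.

-42.51%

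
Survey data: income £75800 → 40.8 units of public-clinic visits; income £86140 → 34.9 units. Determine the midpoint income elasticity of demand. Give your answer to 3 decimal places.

ΔQ = 34.9 − 40.8 = -5.9; midpoint Q̄ = (40.8 + 34.9)/2 = 37.85.
ΔI = 86140 − 75800 = 10340; midpoint Ī = (75800 + 86140)/2 = 80970.
η = (ΔQ/Q̄) ÷ (ΔI/Ī) = (-5.9/37.85) ÷ (10340/80970) = -1.221.

-1.221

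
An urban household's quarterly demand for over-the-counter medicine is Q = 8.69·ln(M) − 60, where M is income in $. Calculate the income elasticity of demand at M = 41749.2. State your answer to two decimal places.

At M = 41749.2: Q = 32.457.
dQ/dM = 8.69/M = 0.000208148 at this income.
η = (dQ/dM)·(M/Q) = 0.000208148 × (41749.2/32.457) = 0.27.

0.27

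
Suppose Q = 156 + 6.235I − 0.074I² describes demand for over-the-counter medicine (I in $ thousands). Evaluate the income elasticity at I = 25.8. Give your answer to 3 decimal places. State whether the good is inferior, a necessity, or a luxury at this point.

At I = 25.8: Q = 267.6056.
dQ/dI = 6.235 − 0.148I = 2.41660.
η = (dQ/dI)·(I/Q) = 2.41660 × (25.8/267.6056) = 0.233.
0 < η < 1 ⇒ necessity.

0.233 (necessity)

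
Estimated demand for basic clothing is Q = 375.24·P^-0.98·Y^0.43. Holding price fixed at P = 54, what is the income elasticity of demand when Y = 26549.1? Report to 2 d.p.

0.43

For a multiplicative demand Q = A·P^α·Y^β, the income elasticity is β everywhere.
Here β = 0.43, so η = 0.43.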